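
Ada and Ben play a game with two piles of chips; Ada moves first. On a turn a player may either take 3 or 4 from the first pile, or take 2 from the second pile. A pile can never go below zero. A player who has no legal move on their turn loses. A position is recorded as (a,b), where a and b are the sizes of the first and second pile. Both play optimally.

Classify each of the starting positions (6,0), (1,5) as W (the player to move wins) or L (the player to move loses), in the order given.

(6,0): W, (1,5): L

Label each position W (a win for the player to move) or L (a loss). A position with no legal move is L; any other position is W exactly when some move reaches an L, and L when every move reaches a W.
No move ever increases a pile, so every position that can arise here has a ≤ 6 and b ≤ 5; it is enough to label the cells with 0 ≤ a ≤ 6 and 0 ≤ b ≤ 5.
Every move lowers a or b (never raises either), so fill the grid row by row in increasing a, and left to right within a row: each cell's successors are then already labelled.
      b=0  b=1  b=2  b=3  b=4  b=5
a=0:    L    L    W    W    L    L
a=1:    L    L    W    W    L    L
a=2:    L    L    W    W    L    L
a=3:    W    W    L    L    W    W
a=4:    W    W    L    L    W    W
a=5:    W    W    L    L    W    W
a=6:    W    W    W    W    W    W
Cells with no legal move (terminal, hence L): (0,0), (0,1), (1,0), (1,1), (2,0), (2,1).
The remaining L cells, each justified by listing all of its moves:
(0,4): the only move is to (0,2)(W), a W ⇒ L
(0,5): the only move is to (0,3)(W), a W ⇒ L
(1,4): the only move is to (1,2)(W), a W ⇒ L
(1,5): the only move is to (1,3)(W), a W ⇒ L
(2,4): the only move is to (2,2)(W), a W ⇒ L
(2,5): the only move is to (2,3)(W), a W ⇒ L
(3,2): moves to (0,2)(W), (3,0)(W); every one is W ⇒ L
(3,3): moves to (0,3)(W), (3,1)(W); every one is W ⇒ L
(4,2): moves to (1,2)(W), (0,2)(W), (4,0)(W); every one is W ⇒ L
(4,3): moves to (1,3)(W), (0,3)(W), (4,1)(W); every one is W ⇒ L
(5,2): moves to (2,2)(W), (1,2)(W), (5,0)(W); every one is W ⇒ L
(5,3): moves to (2,3)(W), (1,3)(W), (5,1)(W); every one is W ⇒ L
Every other cell has at least one move into one of the L cells above, so it is W.
(6,0): the move to (2,0) reaches an L cell, so W
(1,5): one of the L cells justified above, so L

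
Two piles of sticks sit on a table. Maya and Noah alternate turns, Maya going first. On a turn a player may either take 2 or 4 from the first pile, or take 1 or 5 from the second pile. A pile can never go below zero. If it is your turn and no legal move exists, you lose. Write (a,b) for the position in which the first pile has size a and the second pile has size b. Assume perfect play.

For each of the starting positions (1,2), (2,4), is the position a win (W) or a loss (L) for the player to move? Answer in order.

(1,2): L, (2,4): W

Compute win/loss labels from the base case upward. A position with no move is L. Any other position is W if it can reach an L in one move, else L.
No move ever increases a pile, so every position that can arise here has a ≤ 2 and b ≤ 4; it is enough to label the cells with 0 ≤ a ≤ 2 and 0 ≤ b ≤ 4.
Every move lowers a or b (never raises either), so fill the grid row by row in increasing a, and left to right within a row: each cell's successors are then already labelled.
      b=0  b=1  b=2  b=3  b=4
a=0:    L    W    L    W    L
a=1:    L    W    L    W    L
a=2:    W    L    W    L    W
Cells with no legal move (terminal, hence L): (0,0), (1,0).
The remaining L cells, each justified by listing all of its moves:
(0,2): only reaches (0,1)(W), which is W → L
(0,4): only reaches (0,3)(W), which is W → L
(1,2): only reaches (1,1)(W), which is W → L
(1,4): only reaches (1,3)(W), which is W → L
(2,1): only reaches (0,1)(W), (2,0)(W), all W → L
(2,3): only reaches (0,3)(W), (2,2)(W), all W → L
Every other cell has at least one move into one of the L cells above, so it is W.
(1,2): one of the L cells justified above, so L
(2,4): the move to (0,4) reaches an L cell, so W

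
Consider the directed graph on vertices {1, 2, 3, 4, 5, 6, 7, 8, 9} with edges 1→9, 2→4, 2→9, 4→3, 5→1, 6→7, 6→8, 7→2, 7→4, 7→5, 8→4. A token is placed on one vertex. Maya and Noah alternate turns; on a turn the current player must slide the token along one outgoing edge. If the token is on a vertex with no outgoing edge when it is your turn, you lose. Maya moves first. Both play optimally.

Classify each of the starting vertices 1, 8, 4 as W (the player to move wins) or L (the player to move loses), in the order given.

1: W, 8: L, 4: W

Build the W/L table. Terminal = L. A non-terminal position is W if it has a move to some L; otherwise it is L.
Every edge goes from a vertex to one that appears earlier in the order 9, 3, 4, 1, 2, 5, 8, 7, 6, so processing vertices in that order labels each vertex after all of its successors.
9: no outgoing edge → L
3: no outgoing edge → L
4: →3(L), so W
1: →9(L), so W
2: →9(L), so W
5: →1(W) only, which is W, so L
8: →4(W) only, which is W, so L
7: →5(L), so W
6: →8(L), so W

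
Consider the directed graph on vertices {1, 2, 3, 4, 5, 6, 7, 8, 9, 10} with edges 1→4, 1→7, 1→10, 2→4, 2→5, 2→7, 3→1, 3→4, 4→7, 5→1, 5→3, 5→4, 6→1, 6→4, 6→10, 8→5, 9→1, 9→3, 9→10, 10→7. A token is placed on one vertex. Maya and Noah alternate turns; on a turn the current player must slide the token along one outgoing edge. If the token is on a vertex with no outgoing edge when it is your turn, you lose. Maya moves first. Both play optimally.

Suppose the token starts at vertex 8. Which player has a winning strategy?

Noah wins.

Work bottom-up. With no move the player to move loses. Otherwise the position is W if at least one move leads to an L position for the opponent, and L if every move leads to a W.
Every edge goes from a vertex to one that appears earlier in the order 7, 10, 4, 1, 3, 6, 9, 5, 8, 2, so processing vertices in that order labels each vertex after all of its successors.
7: no outgoing edge → L
10: reaches L-position 7 → W
4: reaches L-position 7 → W
1: reaches L-position 7 → W
3: only reaches 1(W), 4(W), all W → L
6: only reaches 1(W), 4(W), 10(W), all W → L
9: reaches L-position 3 → W
5: reaches L-position 3 → W
8: only reaches 5(W), which is W → L
2: reaches L-position 7 → W
The starting position 8 is L: whatever Maya does, the opponent receives a W position.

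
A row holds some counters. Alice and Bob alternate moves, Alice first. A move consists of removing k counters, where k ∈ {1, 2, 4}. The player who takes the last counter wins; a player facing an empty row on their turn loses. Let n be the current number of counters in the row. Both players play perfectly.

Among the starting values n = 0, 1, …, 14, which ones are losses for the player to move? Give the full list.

Use the standard recursion: the mover loses at a terminal position; elsewhere, the mover wins exactly when some move hands the opponent an L position.
n=0: no move → L
n=1: W (go to 0, an L position)
n=2: W (go to 0, an L position)
n=3: L (options 2(W), 1(W) are all W)
n=4: W (go to 3, an L position)
n=5: W (go to 3, an L position)
n=6: L (options 5(W), 4(W), 2(W) are all W)
n=7: W (go to 6, an L position)
n=8: W (go to 6, an L position)
n=9: L (options 8(W), 7(W), 5(W) are all W)
n=10: W (go to 9, an L position)
n=11: W (go to 9, an L position)
n=12: L (options 11(W), 10(W), 8(W) are all W)
n=13: W (go to 12, an L position)
n=14: W (go to 12, an L position)
Reading off the rows marked L gives the requested list; there are 5 such values of n.

0, 3, 6, 9, 12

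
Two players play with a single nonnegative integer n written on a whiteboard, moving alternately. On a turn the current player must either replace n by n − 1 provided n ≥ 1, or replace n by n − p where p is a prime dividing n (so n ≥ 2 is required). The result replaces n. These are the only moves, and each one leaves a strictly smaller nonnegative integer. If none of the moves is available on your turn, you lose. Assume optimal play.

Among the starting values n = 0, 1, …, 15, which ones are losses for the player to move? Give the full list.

0, 4, 8, 12

Build the W/L table. Terminal = L. A non-terminal position is W if it has a move to some L; otherwise it is L.
n=0: no move → L
n=1: W (go to 0, an L position)
n=2: W (go to 0, an L position)
n=3: W (go to 0, an L position)
n=4: L (options 2(W), 3(W) are all W)
n=5: W (go to 0, an L position)
n=6: W (go to 4, an L position)
n=7: W (go to 0, an L position)
n=8: L (options 6(W), 7(W) are all W)
n=9: W (go to 8, an L position)
n=10: W (go to 8, an L position)
n=11: W (go to 0, an L position)
n=12: L (options 9(W), 10(W), 11(W) are all W)
n=13: W (go to 0, an L position)
n=14: W (go to 12, an L position)
n=15: W (go to 12, an L position)
Reading off the rows marked L gives the requested list; there are 4 such values of n.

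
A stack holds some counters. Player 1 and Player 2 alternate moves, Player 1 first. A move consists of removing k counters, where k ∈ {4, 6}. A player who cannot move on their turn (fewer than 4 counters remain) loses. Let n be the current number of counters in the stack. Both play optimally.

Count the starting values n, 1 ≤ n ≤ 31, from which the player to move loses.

Use the standard recursion: the mover loses at a terminal position; elsewhere, the mover wins exactly when some move hands the opponent an L position.
n=0: no move → L
n=1: no move → L
n=2: no move → L
n=3: no move → L
n=4: reaches L-position 0 → W
n=5: reaches L-position 1 → W
n=6: reaches L-position 2 → W
n=7: reaches L-position 3 → W
n=8: reaches L-position 2 → W
n=9: reaches L-position 3 → W
n=10: only reaches 6(W), 4(W), all W → L
n=11: only reaches 7(W), 5(W), all W → L
n=12: only reaches 8(W), 6(W), all W → L
n=13: only reaches 9(W), 7(W), all W → L
n=14: reaches L-position 10 → W
n=15: reaches L-position 11 → W
n=16: reaches L-position 12 → W
n=17: reaches L-position 13 → W
n=18: reaches L-position 12 → W
n=19: reaches L-position 13 → W
n=20: only reaches 16(W), 14(W), all W → L
n=21: only reaches 17(W), 15(W), all W → L
n=22: only reaches 18(W), 16(W), all W → L
n=23: only reaches 19(W), 17(W), all W → L
n=24: reaches L-position 20 → W
n=25: reaches L-position 21 → W
n=26: reaches L-position 22 → W
n=27: reaches L-position 23 → W
n=28: reaches L-position 22 → W
n=29: reaches L-position 23 → W
n=30: only reaches 26(W), 24(W), all W → L
n=31: only reaches 27(W), 25(W), all W → L
L entries with 1 ≤ n ≤ 31 (n=0 is outside the asked range and is not counted): n = 1, 2, 3, 10, 11, 12, 13, 20, 21, 22, 23, 30, 31; that makes 13.

13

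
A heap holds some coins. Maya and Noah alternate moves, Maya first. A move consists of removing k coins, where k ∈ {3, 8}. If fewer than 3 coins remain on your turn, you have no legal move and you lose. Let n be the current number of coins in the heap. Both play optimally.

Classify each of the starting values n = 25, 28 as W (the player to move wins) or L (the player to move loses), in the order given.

Classify positions by backward induction: terminal positions (no move available) are L. From any other position, the mover wins iff some move reaches an L.
n=0: no move → L
n=1: no move → L
n=2: no move → L
n=3: can move to 0, which is L ⇒ W
n=4: can move to 1, which is L ⇒ W
n=5: can move to 2, which is L ⇒ W
n=6: the only move is to 3(W), a W ⇒ L
n=7: the only move is to 4(W), a W ⇒ L
n=8: can move to 0, which is L ⇒ W
n=9: can move to 6, which is L ⇒ W
n=10: can move to 7, which is L ⇒ W
n=11: moves to 8(W), 3(W); every one is W ⇒ L
n=12: moves to 9(W), 4(W); every one is W ⇒ L
n=13: moves to 10(W), 5(W); every one is W ⇒ L
n=14: can move to 11, which is L ⇒ W
n=15: can move to 12, which is L ⇒ W
n=16: can move to 13, which is L ⇒ W
n=17: moves to 14(W), 9(W); every one is W ⇒ L
n=18: moves to 15(W), 10(W); every one is W ⇒ L
n=19: can move to 11, which is L ⇒ W
n=20: can move to 17, which is L ⇒ W
n=21: can move to 18, which is L ⇒ W
n=22: moves to 19(W), 14(W); every one is W ⇒ L
n=23: moves to 20(W), 15(W); every one is W ⇒ L
n=24: moves to 21(W), 16(W); every one is W ⇒ L
n=25: can move to 22, which is L ⇒ W
n=26: can move to 23, which is L ⇒ W
n=27: can move to 24, which is L ⇒ W
n=28: moves to 25(W), 20(W); every one is W ⇒ L

25: W, 28: L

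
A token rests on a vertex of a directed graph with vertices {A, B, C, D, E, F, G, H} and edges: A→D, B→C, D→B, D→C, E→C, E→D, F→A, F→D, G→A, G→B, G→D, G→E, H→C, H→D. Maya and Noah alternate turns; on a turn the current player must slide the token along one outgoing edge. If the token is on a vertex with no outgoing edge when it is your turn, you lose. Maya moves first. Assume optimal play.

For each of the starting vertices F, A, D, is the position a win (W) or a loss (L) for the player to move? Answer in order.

Positions with no move are L. A position that does have a move is losing for the player to move precisely when every available move leads to a winning position for the opponent. Fill in the labels:
Every edge goes from a vertex to one that appears earlier in the order C, B, D, A, H, E, F, G, so processing vertices in that order labels each vertex after all of its successors.
C: no outgoing edge → L
B: reaches L-position C → W
D: reaches L-position C → W
A: only reaches D(W), which is W → L
H: reaches L-position C → W
E: reaches L-position C → W
F: reaches L-position A → W
G: reaches L-position A → W

F: W, A: L, D: W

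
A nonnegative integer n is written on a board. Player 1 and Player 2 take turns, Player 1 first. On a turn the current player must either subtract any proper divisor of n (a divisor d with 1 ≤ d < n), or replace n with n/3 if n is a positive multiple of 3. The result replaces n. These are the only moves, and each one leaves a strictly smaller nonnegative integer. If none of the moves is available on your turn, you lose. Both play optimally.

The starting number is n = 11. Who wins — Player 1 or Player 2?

Classify positions by backward induction: terminal positions (no move available) are L. From any other position, the mover wins iff some move reaches an L.
n=0: no move → L
n=1: no move → L
n=2: can move to 1, which is L ⇒ W
n=3: can move to 1, which is L ⇒ W
n=4: moves to 2(W), 3(W); every one is W ⇒ L
n=5: can move to 4, which is L ⇒ W
n=6: can move to 4, which is L ⇒ W
n=7: the only move is to 6(W), a W ⇒ L
n=8: can move to 4, which is L ⇒ W
n=9: moves to 3(W), 6(W), 8(W); every one is W ⇒ L
n=10: can move to 9, which is L ⇒ W
n=11: the only move is to 10(W), a W ⇒ L
The starting position 11 is L: whatever Player 1 does, the opponent receives a W position.

Player 2 wins.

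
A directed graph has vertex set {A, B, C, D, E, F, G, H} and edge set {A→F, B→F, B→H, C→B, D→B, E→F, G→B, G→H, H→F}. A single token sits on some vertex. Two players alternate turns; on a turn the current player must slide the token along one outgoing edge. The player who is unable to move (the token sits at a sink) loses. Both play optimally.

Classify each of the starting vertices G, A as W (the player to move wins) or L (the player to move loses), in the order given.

Classify positions by backward induction: terminal positions (no move available) are L. From any other position, the mover wins iff some move reaches an L.
Every edge goes from a vertex to one that appears earlier in the order F, H, B, G, C, D, E, A, so processing vertices in that order labels each vertex after all of its successors.
F: no outgoing edge → L
H: →F(L), so W
B: →F(L), so W
G: →B(W), H(W) — all W, so L
C: →B(W) only, which is W, so L
D: →B(W) only, which is W, so L
E: →F(L), so W
A: →F(L), so W

G: L, A: W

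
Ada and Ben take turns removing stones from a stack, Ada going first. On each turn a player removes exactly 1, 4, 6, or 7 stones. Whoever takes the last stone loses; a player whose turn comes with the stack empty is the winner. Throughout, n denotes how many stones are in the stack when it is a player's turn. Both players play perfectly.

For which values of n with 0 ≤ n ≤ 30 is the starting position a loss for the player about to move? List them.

1, 3, 6, 11, 14, 16, 19, 24, 27, 29

Positions with no move are W. A position that does have a move is losing for the player to move precisely when every available move leads to a winning position for the opponent. Fill in the labels:
n=0: no move; the opponent has just taken the last stone and therefore loses → W
n=1: the only move is to 0(W), a W ⇒ L
n=2: can move to 1, which is L ⇒ W
n=3: the only move is to 2(W), a W ⇒ L
n=4: can move to 3, which is L ⇒ W
n=5: can move to 1, which is L ⇒ W
n=6: moves to 5(W), 2(W), 0(W); every one is W ⇒ L
n=7: can move to 6, which is L ⇒ W
n=8: can move to 1, which is L ⇒ W
n=9: can move to 3, which is L ⇒ W
n=10: can move to 6, which is L ⇒ W
n=11: moves to 10(W), 7(W), 5(W), 4(W); every one is W ⇒ L
n=12: can move to 11, which is L ⇒ W
n=13: can move to 6, which is L ⇒ W
n=14: moves to 13(W), 10(W), 8(W), 7(W); every one is W ⇒ L
n=15: can move to 14, which is L ⇒ W
n=16: moves to 15(W), 12(W), 10(W), 9(W); every one is W ⇒ L
n=17: can move to 16, which is L ⇒ W
n=18: can move to 14, which is L ⇒ W
n=19: moves to 18(W), 15(W), 13(W), 12(W); every one is W ⇒ L
n=20: can move to 19, which is L ⇒ W
n=21: can move to 14, which is L ⇒ W
n=22: can move to 16, which is L ⇒ W
n=23: can move to 19, which is L ⇒ W
n=24: moves to 23(W), 20(W), 18(W), 17(W); every one is W ⇒ L
n=25: can move to 24, which is L ⇒ W
n=26: can move to 19, which is L ⇒ W
n=27: moves to 26(W), 23(W), 21(W), 20(W); every one is W ⇒ L
n=28: can move to 27, which is L ⇒ W
n=29: moves to 28(W), 25(W), 23(W), 22(W); every one is W ⇒ L
n=30: can move to 29, which is L ⇒ W
Reading off the rows marked L gives the requested list; there are 10 such values of n.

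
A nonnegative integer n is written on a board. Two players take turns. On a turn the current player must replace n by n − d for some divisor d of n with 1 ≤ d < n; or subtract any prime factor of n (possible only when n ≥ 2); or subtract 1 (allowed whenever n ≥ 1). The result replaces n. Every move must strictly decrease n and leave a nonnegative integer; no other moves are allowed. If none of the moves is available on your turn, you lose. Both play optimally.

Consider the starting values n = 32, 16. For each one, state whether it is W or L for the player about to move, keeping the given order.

32: L, 16: W

Label each position W (a win for the player to move) or L (a loss). A position with no legal move is L; any other position is W exactly when some move reaches an L, and L when every move reaches a W.
n=0: no move → L
n=1: →0(L), so W
n=2: →0(L), so W
n=3: →0(L), so W
n=4: →2(W), 3(W) — all W, so L
n=5: →0(L), so W
n=6: →4(L), so W
n=7: →0(L), so W
n=8: →4(L), so W
n=9: →6(W), 8(W) — all W, so L
n=10: →9(L), so W
n=11: →0(L), so W
n=12: →9(L), so W
n=13: →0(L), so W
n=14: →7(W), 12(W), 13(W) — all W, so L
n=15: →14(L), so W
n=16: →14(L), so W
n=17: →0(L), so W
n=18: →9(L), so W
n=19: →0(L), so W
n=20: →10(W), 15(W), 16(W), 18(W), 19(W) — all W, so L
n=21: →14(L), so W
n=22: →20(L), so W
n=23: →0(L), so W
n=24: →20(L), so W
n=25: →20(L), so W
n=26: →13(W), 24(W), 25(W) — all W, so L
n=27: →26(L), so W
n=28: →14(L), so W
n=29: →0(L), so W
n=30: →20(L), so W
n=31: →0(L), so W
n=32: →16(W), 24(W), 28(W), 30(W), 31(W) — all W, so L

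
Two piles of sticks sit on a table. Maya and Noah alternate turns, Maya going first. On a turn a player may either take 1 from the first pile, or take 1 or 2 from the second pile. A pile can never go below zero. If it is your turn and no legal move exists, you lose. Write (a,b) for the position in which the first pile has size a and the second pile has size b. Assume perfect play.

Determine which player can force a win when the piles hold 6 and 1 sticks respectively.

Work bottom-up. With no move the player to move loses. Otherwise the position is W if at least one move leads to an L position for the opponent, and L if every move leads to a W.
No move ever increases a pile, so every position that can arise here has a ≤ 6 and b ≤ 1; it is enough to label the cells with 0 ≤ a ≤ 6 and 0 ≤ b ≤ 1.
Every move lowers a or b (never raises either), so fill the grid row by row in increasing a, and left to right within a row: each cell's successors are then already labelled.
      b=0  b=1
a=0:    L    W
a=1:    W    L
a=2:    L    W
a=3:    W    L
a=4:    L    W
a=5:    W    L
a=6:    L    W
Cells with no legal move (terminal, hence L): (0,0).
The remaining L cells, each justified by listing all of its moves:
(1,1): moves to (0,1)(W), (1,0)(W); every one is W ⇒ L
(2,0): the only move is to (1,0)(W), a W ⇒ L
(3,1): moves to (2,1)(W), (3,0)(W); every one is W ⇒ L
(4,0): the only move is to (3,0)(W), a W ⇒ L
(5,1): moves to (4,1)(W), (5,0)(W); every one is W ⇒ L
(6,0): the only move is to (5,0)(W), a W ⇒ L
Every other cell has at least one move into one of the L cells above, so it is W.
The starting position (6,1) is W: Maya should move to (5,1), handing over an L position.

Maya wins.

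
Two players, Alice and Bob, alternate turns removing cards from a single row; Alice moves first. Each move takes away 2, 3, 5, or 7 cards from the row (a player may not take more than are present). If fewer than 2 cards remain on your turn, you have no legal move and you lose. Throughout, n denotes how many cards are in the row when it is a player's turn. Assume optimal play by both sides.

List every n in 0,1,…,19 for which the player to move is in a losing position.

0, 1, 9, 10, 18, 19

Positions with no move are L. A position that does have a move is losing for the player to move precisely when every available move leads to a winning position for the opponent. Fill in the labels:
n=0: no move → L
n=1: no move → L
n=2: can move to 0, which is L ⇒ W
n=3: can move to 1, which is L ⇒ W
n=4: can move to 1, which is L ⇒ W
n=5: can move to 0, which is L ⇒ W
n=6: can move to 1, which is L ⇒ W
n=7: can move to 0, which is L ⇒ W
n=8: can move to 1, which is L ⇒ W
n=9: moves to 7(W), 6(W), 4(W), 2(W); every one is W ⇒ L
n=10: moves to 8(W), 7(W), 5(W), 3(W); every one is W ⇒ L
n=11: can move to 9, which is L ⇒ W
n=12: can move to 10, which is L ⇒ W
n=13: can move to 10, which is L ⇒ W
n=14: can move to 9, which is L ⇒ W
n=15: can move to 10, which is L ⇒ W
n=16: can move to 9, which is L ⇒ W
n=17: can move to 10, which is L ⇒ W
n=18: moves to 16(W), 15(W), 13(W), 11(W); every one is W ⇒ L
n=19: moves to 17(W), 16(W), 14(W), 12(W); every one is W ⇒ L
The losing starting values of n are exactly the entries labelled L in this table (6 of them).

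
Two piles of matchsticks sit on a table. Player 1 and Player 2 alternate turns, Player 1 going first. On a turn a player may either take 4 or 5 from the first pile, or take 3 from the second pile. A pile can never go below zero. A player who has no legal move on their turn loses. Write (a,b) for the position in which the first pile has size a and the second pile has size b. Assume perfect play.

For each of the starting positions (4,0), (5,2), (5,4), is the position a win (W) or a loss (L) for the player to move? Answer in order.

(4,0): W, (5,2): W, (5,4): L

Positions with no move are L. A position that does have a move is losing for the player to move precisely when every available move leads to a winning position for the opponent. Fill in the labels:
No move ever increases a pile, so every position that can arise here has a ≤ 5 and b ≤ 4; it is enough to label the cells with 0 ≤ a ≤ 5 and 0 ≤ b ≤ 4.
Every move lowers a or b (never raises either), so fill the grid row by row in increasing a, and left to right within a row: each cell's successors are then already labelled.
      b=0  b=1  b=2  b=3  b=4
a=0:    L    L    L    W    W
a=1:    L    L    L    W    W
a=2:    L    L    L    W    W
a=3:    L    L    L    W    W
a=4:    W    W    W    L    L
a=5:    W    W    W    L    L
Cells with no legal move (terminal, hence L): (0,0), (0,1), (0,2), (1,0), (1,1), (1,2), (2,0), (2,1), (2,2), (3,0), (3,1), (3,2).
The remaining L cells, each justified by listing all of its moves:
(4,3): moves to (0,3)(W), (4,0)(W); every one is W ⇒ L
(4,4): moves to (0,4)(W), (4,1)(W); every one is W ⇒ L
(5,3): moves to (1,3)(W), (0,3)(W), (5,0)(W); every one is W ⇒ L
(5,4): moves to (1,4)(W), (0,4)(W), (5,1)(W); every one is W ⇒ L
Every other cell has at least one move into one of the L cells above, so it is W.
(4,0): the move to (0,0) reaches an L cell, so W
(5,2): the move to (1,2) reaches an L cell, so W
(5,4): one of the L cells justified above, so L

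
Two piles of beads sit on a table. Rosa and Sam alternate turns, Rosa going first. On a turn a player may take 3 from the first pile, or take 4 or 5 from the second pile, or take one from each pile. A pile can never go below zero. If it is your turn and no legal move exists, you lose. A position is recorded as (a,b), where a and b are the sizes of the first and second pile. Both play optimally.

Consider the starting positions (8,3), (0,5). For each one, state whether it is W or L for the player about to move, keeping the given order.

Build the W/L table. Terminal = L. A non-terminal position is W if it has a move to some L; otherwise it is L.
No move ever increases a pile, so every position that can arise here has a ≤ 8 and b ≤ 5; it is enough to label the cells with 0 ≤ a ≤ 8 and 0 ≤ b ≤ 5.
Every move lowers a or b (never raises either), so fill the grid row by row in increasing a, and left to right within a row: each cell's successors are then already labelled.
      b=0  b=1  b=2  b=3  b=4  b=5
a=0:    L    L    L    L    W    W
a=1:    L    W    W    W    W    W
a=2:    L    W    L    L    W    W
a=3:    W    W    W    W    W    L
a=4:    W    L    L    L    L    W
a=5:    W    L    W    W    W    W
a=6:    L    L    W    L    W    W
a=7:    L    W    W    W    W    W
a=8:    L    W    L    L    W    W
Cells with no legal move (terminal, hence L): (0,0), (0,1), (0,2), (0,3), (1,0), (2,0).
The remaining L cells, each justified by listing all of its moves:
(2,2): the only move is to (1,1)(W), a W ⇒ L
(2,3): the only move is to (1,2)(W), a W ⇒ L
(3,5): moves to (0,5)(W), (3,1)(W), (3,0)(W), (2,4)(W); every one is W ⇒ L
(4,1): moves to (1,1)(W), (3,0)(W); every one is W ⇒ L
(4,2): moves to (1,2)(W), (3,1)(W); every one is W ⇒ L
(4,3): moves to (1,3)(W), (3,2)(W); every one is W ⇒ L
(4,4): moves to (1,4)(W), (4,0)(W), (3,3)(W); every one is W ⇒ L
(5,1): moves to (2,1)(W), (4,0)(W); every one is W ⇒ L
(6,0): the only move is to (3,0)(W), a W ⇒ L
(6,1): moves to (3,1)(W), (5,0)(W); every one is W ⇒ L
(6,3): moves to (3,3)(W), (5,2)(W); every one is W ⇒ L
(7,0): the only move is to (4,0)(W), a W ⇒ L
(8,0): the only move is to (5,0)(W), a W ⇒ L
(8,2): moves to (5,2)(W), (7,1)(W); every one is W ⇒ L
(8,3): moves to (5,3)(W), (7,2)(W); every one is W ⇒ L
Every other cell has at least one move into one of the L cells above, so it is W.
(8,3): one of the L cells justified above, so L
(0,5): the move to (0,1) reaches an L cell, so W

(8,3): L, (0,5): W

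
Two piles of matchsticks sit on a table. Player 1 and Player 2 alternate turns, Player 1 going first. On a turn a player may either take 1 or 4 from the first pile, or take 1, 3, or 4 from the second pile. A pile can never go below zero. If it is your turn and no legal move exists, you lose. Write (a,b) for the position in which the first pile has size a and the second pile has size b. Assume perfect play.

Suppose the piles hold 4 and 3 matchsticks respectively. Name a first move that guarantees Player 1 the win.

Move to (3,3).

Compute win/loss labels from the base case upward. A position with no move is L. Any other position is W if it can reach an L in one move, else L.
No move ever increases a pile, so every position that can arise here has a ≤ 4 and b ≤ 3; it is enough to label the cells with 0 ≤ a ≤ 4 and 0 ≤ b ≤ 3.
Every move lowers a or b (never raises either), so fill the grid row by row in increasing a, and left to right within a row: each cell's successors are then already labelled.
      b=0  b=1  b=2  b=3
a=0:    L    W    L    W
a=1:    W    L    W    L
a=2:    L    W    L    W
a=3:    W    L    W    L
a=4:    W    W    W    W
Cells with no legal move (terminal, hence L): (0,0).
The remaining L cells, each justified by listing all of its moves:
(0,2): L (sole option (0,1)(W) is W)
(1,1): L (options (0,1)(W), (1,0)(W) are all W)
(1,3): L (options (0,3)(W), (1,2)(W), (1,0)(W) are all W)
(2,0): L (sole option (1,0)(W) is W)
(2,2): L (options (1,2)(W), (2,1)(W) are all W)
(3,1): L (options (2,1)(W), (3,0)(W) are all W)
(3,3): L (options (2,3)(W), (3,2)(W), (3,0)(W) are all W)
Every other cell has at least one move into one of the L cells above, so it is W.
From (4,3), the L positions reachable in one move are: (3,3).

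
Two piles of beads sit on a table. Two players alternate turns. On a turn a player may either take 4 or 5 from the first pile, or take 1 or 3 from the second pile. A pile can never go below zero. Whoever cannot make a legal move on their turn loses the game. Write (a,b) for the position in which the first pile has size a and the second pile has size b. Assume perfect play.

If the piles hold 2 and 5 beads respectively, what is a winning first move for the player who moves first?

Move to (2,4).

Build the W/L table. Terminal = L. A non-terminal position is W if it has a move to some L; otherwise it is L.
No move ever increases a pile, so every position that can arise here has a ≤ 2 and b ≤ 5; it is enough to label the cells with 0 ≤ a ≤ 2 and 0 ≤ b ≤ 5.
Every move lowers a or b (never raises either), so fill the grid row by row in increasing a, and left to right within a row: each cell's successors are then already labelled.
      b=0  b=1  b=2  b=3  b=4  b=5
a=0:    L    W    L    W    L    W
a=1:    L    W    L    W    L    W
a=2:    L    W    L    W    L    W
Cells with no legal move (terminal, hence L): (0,0), (1,0), (2,0).
The remaining L cells, each justified by listing all of its moves:
(0,2): L (sole option (0,1)(W) is W)
(0,4): L (options (0,3)(W), (0,1)(W) are all W)
(1,2): L (sole option (1,1)(W) is W)
(1,4): L (options (1,3)(W), (1,1)(W) are all W)
(2,2): L (sole option (2,1)(W) is W)
(2,4): L (options (2,3)(W), (2,1)(W) are all W)
Every other cell has at least one move into one of the L cells above, so it is W.
From (2,5), the L positions reachable in one move are: (2,4), (2,2). Any move reaching one of these is winning.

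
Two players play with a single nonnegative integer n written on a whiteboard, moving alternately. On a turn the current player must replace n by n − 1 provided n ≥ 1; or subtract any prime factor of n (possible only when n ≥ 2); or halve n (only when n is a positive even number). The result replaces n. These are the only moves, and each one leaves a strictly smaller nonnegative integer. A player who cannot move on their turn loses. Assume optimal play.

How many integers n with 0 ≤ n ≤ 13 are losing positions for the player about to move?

Work bottom-up. With no move the player to move loses. Otherwise the position is W if at least one move leads to an L position for the opponent, and L if every move leads to a W.
n=0: no move → L
n=1: can move to 0, which is L ⇒ W
n=2: can move to 0, which is L ⇒ W
n=3: can move to 0, which is L ⇒ W
n=4: moves to 2(W), 3(W); every one is W ⇒ L
n=5: can move to 0, which is L ⇒ W
n=6: can move to 4, which is L ⇒ W
n=7: can move to 0, which is L ⇒ W
n=8: can move to 4, which is L ⇒ W
n=9: moves to 6(W), 8(W); every one is W ⇒ L
n=10: can move to 9, which is L ⇒ W
n=11: can move to 0, which is L ⇒ W
n=12: can move to 9, which is L ⇒ W
n=13: can move to 0, which is L ⇒ W
L entries with 0 ≤ n ≤ 13: n = 0, 4, 9; that makes 3.

3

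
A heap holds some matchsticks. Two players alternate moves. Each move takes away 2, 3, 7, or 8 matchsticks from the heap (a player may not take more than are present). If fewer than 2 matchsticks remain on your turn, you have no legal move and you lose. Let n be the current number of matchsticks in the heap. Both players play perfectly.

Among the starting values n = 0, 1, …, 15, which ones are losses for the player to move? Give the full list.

0, 1, 5, 6, 10, 11, 15

Positions with no move are L. A position that does have a move is losing for the player to move precisely when every available move leads to a winning position for the opponent. Fill in the labels:
n=0: no move → L
n=1: no move → L
n=2: W (go to 0, an L position)
n=3: W (go to 1, an L position)
n=4: W (go to 1, an L position)
n=5: L (options 3(W), 2(W) are all W)
n=6: L (options 4(W), 3(W) are all W)
n=7: W (go to 5, an L position)
n=8: W (go to 6, an L position)
n=9: W (go to 6, an L position)
n=10: L (options 8(W), 7(W), 3(W), 2(W) are all W)
n=11: L (options 9(W), 8(W), 4(W), 3(W) are all W)
n=12: W (go to 10, an L position)
n=13: W (go to 11, an L position)
n=14: W (go to 11, an L position)
n=15: L (options 13(W), 12(W), 8(W), 7(W) are all W)
The losing starting values of n are exactly the entries labelled L in this table (7 of them).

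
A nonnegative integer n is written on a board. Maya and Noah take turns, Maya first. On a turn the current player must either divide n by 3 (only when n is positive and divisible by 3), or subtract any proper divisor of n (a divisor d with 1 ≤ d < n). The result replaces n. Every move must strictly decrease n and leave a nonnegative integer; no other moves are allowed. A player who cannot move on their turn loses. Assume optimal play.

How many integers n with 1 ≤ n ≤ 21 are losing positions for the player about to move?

9

Use the standard recursion: the mover loses at a terminal position; elsewhere, the mover wins exactly when some move hands the opponent an L position.
n=0: no move → L
n=1: no move → L
n=2: reaches L-position 1 → W
n=3: reaches L-position 1 → W
n=4: only reaches 2(W), 3(W), all W → L
n=5: reaches L-position 4 → W
n=6: reaches L-position 4 → W
n=7: only reaches 6(W), which is W → L
n=8: reaches L-position 4 → W
n=9: only reaches 3(W), 6(W), 8(W), all W → L
n=10: reaches L-position 9 → W
n=11: only reaches 10(W), which is W → L
n=12: reaches L-position 4 → W
n=13: only reaches 12(W), which is W → L
n=14: reaches L-position 7 → W
n=15: only reaches 5(W), 10(W), 12(W), 14(W), all W → L
n=16: reaches L-position 15 → W
n=17: only reaches 16(W), which is W → L
n=18: reaches L-position 9 → W
n=19: only reaches 18(W), which is W → L
n=20: reaches L-position 15 → W
n=21: reaches L-position 7 → W
L entries with 1 ≤ n ≤ 21 (n=0 is outside the asked range and is not counted): n = 1, 4, 7, 9, 11, 13, 15, 17, 19; that makes 9.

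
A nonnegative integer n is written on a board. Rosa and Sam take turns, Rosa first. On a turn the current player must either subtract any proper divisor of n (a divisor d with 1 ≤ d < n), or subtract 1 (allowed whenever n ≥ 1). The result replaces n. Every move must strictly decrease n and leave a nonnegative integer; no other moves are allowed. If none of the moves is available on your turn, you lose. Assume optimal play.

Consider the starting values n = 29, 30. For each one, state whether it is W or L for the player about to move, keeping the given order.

Classify positions by backward induction: terminal positions (no move available) are L. From any other position, the mover wins iff some move reaches an L.
n=0: no move → L
n=1: reaches L-position 0 → W
n=2: only reaches 1(W), which is W → L
n=3: reaches L-position 2 → W
n=4: reaches L-position 2 → W
n=5: only reaches 4(W), which is W → L
n=6: reaches L-position 5 → W
n=7: only reaches 6(W), which is W → L
n=8: reaches L-position 7 → W
n=9: only reaches 6(W), 8(W), all W → L
n=10: reaches L-position 5 → W
n=11: only reaches 10(W), which is W → L
n=12: reaches L-position 9 → W
n=13: only reaches 12(W), which is W → L
n=14: reaches L-position 7 → W
n=15: only reaches 10(W), 12(W), 14(W), all W → L
n=16: reaches L-position 15 → W
n=17: only reaches 16(W), which is W → L
n=18: reaches L-position 9 → W
n=19: only reaches 18(W), which is W → L
n=20: reaches L-position 15 → W
n=21: only reaches 14(W), 18(W), 20(W), all W → L
n=22: reaches L-position 11 → W
n=23: only reaches 22(W), which is W → L
n=24: reaches L-position 21 → W
n=25: only reaches 20(W), 24(W), all W → L
n=26: reaches L-position 13 → W
n=27: only reaches 18(W), 24(W), 26(W), all W → L
n=28: reaches L-position 21 → W
n=29: only reaches 28(W), which is W → L
n=30: reaches L-position 15 → W

29: L, 30: W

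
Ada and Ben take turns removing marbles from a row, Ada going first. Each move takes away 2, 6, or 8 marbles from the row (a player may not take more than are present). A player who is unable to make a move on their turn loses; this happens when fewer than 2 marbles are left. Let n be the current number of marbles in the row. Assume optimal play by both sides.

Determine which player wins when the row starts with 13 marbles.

Compute win/loss labels from the base case upward. A position with no move is L. Any other position is W if it can reach an L in one move, else L.
n=0: no move → L
n=1: no move → L
n=2: reaches L-position 0 → W
n=3: reaches L-position 1 → W
n=4: only reaches 2(W), which is W → L
n=5: only reaches 3(W), which is W → L
n=6: reaches L-position 4 → W
n=7: reaches L-position 5 → W
n=8: reaches L-position 0 → W
n=9: reaches L-position 1 → W
n=10: reaches L-position 4 → W
n=11: reaches L-position 5 → W
n=12: reaches L-position 4 → W
n=13: reaches L-position 5 → W
From 13 Ada can remove 8, leaving 5, reaching an L position.

Ada wins.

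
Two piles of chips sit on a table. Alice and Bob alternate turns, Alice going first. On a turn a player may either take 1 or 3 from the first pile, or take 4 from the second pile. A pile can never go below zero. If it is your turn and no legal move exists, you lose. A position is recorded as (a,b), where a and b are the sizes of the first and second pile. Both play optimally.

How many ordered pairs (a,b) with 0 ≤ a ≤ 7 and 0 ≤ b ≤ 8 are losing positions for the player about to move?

Positions with no move are L. A position that does have a move is losing for the player to move precisely when every available move leads to a winning position for the opponent. Fill in the labels:
Every move lowers a or b (never raises either), so fill the grid row by row in increasing a, and left to right within a row: each cell's successors are then already labelled.
      b=0  b=1  b=2  b=3  b=4  b=5  b=6  b=7  b=8
a=0:    L    L    L    L    W    W    W    W    L
a=1:    W    W    W    W    L    L    L    L    W
a=2:    L    L    L    L    W    W    W    W    L
a=3:    W    W    W    W    L    L    L    L    W
a=4:    L    L    L    L    W    W    W    W    L
a=5:    W    W    W    W    L    L    L    L    W
a=6:    L    L    L    L    W    W    W    W    L
a=7:    W    W    W    W    L    L    L    L    W
Cells with no legal move (terminal, hence L): (0,0), (0,1), (0,2), (0,3).
The remaining L cells, each justified by listing all of its moves:
(0,8): the only move is to (0,4)(W), a W ⇒ L
(1,4): moves to (0,4)(W), (1,0)(W); every one is W ⇒ L
(1,5): moves to (0,5)(W), (1,1)(W); every one is W ⇒ L
(1,6): moves to (0,6)(W), (1,2)(W); every one is W ⇒ L
(1,7): moves to (0,7)(W), (1,3)(W); every one is W ⇒ L
(2,0): the only move is to (1,0)(W), a W ⇒ L
(2,1): the only move is to (1,1)(W), a W ⇒ L
(2,2): the only move is to (1,2)(W), a W ⇒ L
(2,3): the only move is to (1,3)(W), a W ⇒ L
(2,8): moves to (1,8)(W), (2,4)(W); every one is W ⇒ L
(3,4): moves to (2,4)(W), (0,4)(W), (3,0)(W); every one is W ⇒ L
(3,5): moves to (2,5)(W), (0,5)(W), (3,1)(W); every one is W ⇒ L
(3,6): moves to (2,6)(W), (0,6)(W), (3,2)(W); every one is W ⇒ L
(3,7): moves to (2,7)(W), (0,7)(W), (3,3)(W); every one is W ⇒ L
(4,0): moves to (3,0)(W), (1,0)(W); every one is W ⇒ L
(4,1): moves to (3,1)(W), (1,1)(W); every one is W ⇒ L
(4,2): moves to (3,2)(W), (1,2)(W); every one is W ⇒ L
(4,3): moves to (3,3)(W), (1,3)(W); every one is W ⇒ L
(4,8): moves to (3,8)(W), (1,8)(W), (4,4)(W); every one is W ⇒ L
(5,4): moves to (4,4)(W), (2,4)(W), (5,0)(W); every one is W ⇒ L
(5,5): moves to (4,5)(W), (2,5)(W), (5,1)(W); every one is W ⇒ L
(5,6): moves to (4,6)(W), (2,6)(W), (5,2)(W); every one is W ⇒ L
(5,7): moves to (4,7)(W), (2,7)(W), (5,3)(W); every one is W ⇒ L
(6,0): moves to (5,0)(W), (3,0)(W); every one is W ⇒ L
(6,1): moves to (5,1)(W), (3,1)(W); every one is W ⇒ L
(6,2): moves to (5,2)(W), (3,2)(W); every one is W ⇒ L
(6,3): moves to (5,3)(W), (3,3)(W); every one is W ⇒ L
(6,8): moves to (5,8)(W), (3,8)(W), (6,4)(W); every one is W ⇒ L
(7,4): moves to (6,4)(W), (4,4)(W), (7,0)(W); every one is W ⇒ L
(7,5): moves to (6,5)(W), (4,5)(W), (7,1)(W); every one is W ⇒ L
(7,6): moves to (6,6)(W), (4,6)(W), (7,2)(W); every one is W ⇒ L
(7,7): moves to (6,7)(W), (4,7)(W), (7,3)(W); every one is W ⇒ L
Every other cell has at least one move into one of the L cells above, so it is W.
L cells per row: a=0: 5, a=1: 4, a=2: 5, a=3: 4, a=4: 5, a=5: 4, a=6: 5, a=7: 4; total 36.

36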